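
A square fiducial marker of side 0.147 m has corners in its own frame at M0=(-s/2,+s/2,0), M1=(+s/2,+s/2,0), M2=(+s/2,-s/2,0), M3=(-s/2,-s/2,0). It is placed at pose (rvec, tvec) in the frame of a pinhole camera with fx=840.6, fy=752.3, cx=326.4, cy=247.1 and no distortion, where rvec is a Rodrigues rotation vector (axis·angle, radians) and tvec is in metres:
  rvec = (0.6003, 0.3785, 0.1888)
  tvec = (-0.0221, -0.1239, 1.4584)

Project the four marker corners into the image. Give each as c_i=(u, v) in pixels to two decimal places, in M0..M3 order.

Intrinsics K: fx=840.6, fy=752.3, cx=326.4, cy=247.1
Marker side s = 0.147 m; corners in marker frame (Z=0):
  M0 = (-0.0735, +0.0735, 0)
  M1 = (+0.0735, +0.0735, 0)
  M2 = (+0.0735, -0.0735, 0)
  M3 = (-0.0735, -0.0735, 0)
rvec = (0.6003, 0.3785, 0.1888), |rvec| = θ = 0.73435 rad = 42.075°
Rodrigues: sinθ=0.67010, 1−cosθ=0.25773; R = I + sinθ·[k]× + (1−cosθ)·[k]×²:
    [+0.91449 -0.06369 +0.39955]
    [+0.28088 +0.81074 -0.51363]
    [-0.29122 +0.58194 +0.75930]
t = (-0.0221, -0.1239, 1.4584) m
M0: Pc = R·M0+t = (-0.09400, -0.08496, +1.52258); u = 840.6·(-0.09400)/1.52258 + 326.4 = 274.5054, v = 752.3·(-0.08496)/1.52258 + 247.1 = 205.1240
M1: Pc = R·M1+t = (+0.04043, -0.04367, +1.47977); u = 840.6·(+0.04043)/1.47977 + 326.4 = 349.3691, v = 752.3·(-0.04367)/1.47977 + 247.1 = 224.9003
M2: Pc = R·M2+t = (+0.04980, -0.16284, +1.39422); u = 840.6·(+0.04980)/1.39422 + 326.4 = 356.4232, v = 752.3·(-0.16284)/1.39422 + 247.1 = 159.2316
M3: Pc = R·M3+t = (-0.08463, -0.20413, +1.43703); u = 840.6·(-0.08463)/1.43703 + 326.4 = 276.8928, v = 752.3·(-0.20413)/1.43703 + 247.1 = 140.2342

c0=(274.51, 205.12) c1=(349.37, 224.90) c2=(356.42, 159.23) c3=(276.89, 140.23)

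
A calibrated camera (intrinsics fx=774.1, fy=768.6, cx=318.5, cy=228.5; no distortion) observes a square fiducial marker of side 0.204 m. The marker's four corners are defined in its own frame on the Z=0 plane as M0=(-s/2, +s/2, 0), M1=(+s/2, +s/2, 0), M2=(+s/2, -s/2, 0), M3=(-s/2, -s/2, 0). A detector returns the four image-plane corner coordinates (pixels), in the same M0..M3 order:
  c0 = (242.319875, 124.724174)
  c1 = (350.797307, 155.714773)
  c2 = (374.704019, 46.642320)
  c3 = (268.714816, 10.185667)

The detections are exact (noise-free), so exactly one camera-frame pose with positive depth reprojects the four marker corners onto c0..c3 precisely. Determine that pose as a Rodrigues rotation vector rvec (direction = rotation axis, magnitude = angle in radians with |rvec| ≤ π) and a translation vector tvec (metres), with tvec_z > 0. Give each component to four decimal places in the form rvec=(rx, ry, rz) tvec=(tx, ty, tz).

rvec=(-0.0334, -0.3594, 0.2262) tvec=(-0.0138, -0.2527, 1.3481)

Intrinsics K: fx=774.1, fy=768.6, cx=318.5, cy=228.5
Marker side s = 0.204 m; corners in marker frame (Z=0):
  M0 = (-0.1020, +0.1020, 0)
  M1 = (+0.1020, +0.1020, 0)
  M2 = (+0.1020, -0.1020, 0)
  M3 = (-0.1020, -0.1020, 0)
Detected image corners:
  c0 = (242.319875, 124.724174) px
  c1 = (350.797307, 155.714773) px
  c2 = (374.704019, 46.642320) px
  c3 = (268.714816, 10.185667) px
Planar DLT: solve 8×8 A·h = b for H (H[2,2]=1):
  H  [+604.71499 -139.74035 +310.60220]
  H  [+186.95856 +543.18573 +84.45039]
  H  [+0.25586 -0.05373 +1.00000]
B = K⁻¹H; ‖b₁‖=0.741802, ‖b₂‖=0.741802; λ = 2/(‖b₁‖+‖b₂‖) = 1.348068, sign → tz>0 ⇒ λ=+1.348068
r₁ = λ·B[:,0] = (+0.91118,+0.22537,+0.34492); r₂ = λ·B[:,1] = (-0.21355,+0.97424,-0.07244)
r₃ = r₁×r₂ = (-0.35236,-0.00765,+0.93583); SVD([r₁ r₂ r₃]) → R = UVᵀ:
  R  [+0.91118 -0.21355 -0.35236]
  R  [+0.22537 +0.97424 -0.00765]
  R  [+0.34492 -0.07244 +0.93583]
t = (-0.01375, -0.25265, +1.34807) m
tr R = 2.821253; θ = arccos((tr R − 1)/2) = 0.425999 rad = 24.408°
axis k = ((R−Rᵀ)₃₂, (R−Rᵀ)₁₃, (R−Rᵀ)₂₁) / (2 sinθ) = (-0.078388, -0.843686, +0.531083)
rvec = θ·k = (-0.033393, -0.359409, +0.226240)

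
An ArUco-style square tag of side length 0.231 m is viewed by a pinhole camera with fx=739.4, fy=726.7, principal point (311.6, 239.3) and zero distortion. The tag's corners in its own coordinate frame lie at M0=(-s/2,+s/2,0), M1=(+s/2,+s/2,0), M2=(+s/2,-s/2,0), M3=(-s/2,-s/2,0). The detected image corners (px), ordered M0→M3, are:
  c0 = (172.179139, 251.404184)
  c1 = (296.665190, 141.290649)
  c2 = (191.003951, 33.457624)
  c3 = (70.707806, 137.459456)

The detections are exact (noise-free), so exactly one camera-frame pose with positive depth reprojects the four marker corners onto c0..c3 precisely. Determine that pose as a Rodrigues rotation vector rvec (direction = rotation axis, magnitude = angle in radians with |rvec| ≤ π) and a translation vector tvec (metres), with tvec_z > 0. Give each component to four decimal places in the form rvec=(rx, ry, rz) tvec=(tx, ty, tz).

rvec=(-0.2137, 0.0227, -0.7419) tvec=(-0.1831, -0.1435, 1.0436)

Intrinsics K: fx=739.4, fy=726.7, cx=311.6, cy=239.3
Marker side s = 0.231 m; corners in marker frame (Z=0):
  M0 = (-0.1155, +0.1155, 0)
  M1 = (+0.1155, +0.1155, 0)
  M2 = (+0.1155, -0.1155, 0)
  M3 = (-0.1155, -0.1155, 0)
Detected image corners:
  c0 = (172.179139, 251.404184) px
  c1 = (296.665190, 141.290649) px
  c2 = (191.003951, 33.457624) px
  c3 = (70.707806, 137.459456) px
Planar DLT: solve 8×8 A·h = b for H (H[2,2]=1):
  H  [+539.23113 +413.20263 +181.85817]
  H  [-455.75147 +452.80857 +139.34405]
  H  [+0.05257 -0.19268 +1.00000]
B = K⁻¹H; ‖b₁‖=0.958189, ‖b₂‖=0.958189; λ = 2/(‖b₁‖+‖b₂‖) = 1.043635, sign → tz>0 ⇒ λ=+1.043635
r₁ = λ·B[:,0] = (+0.73798,-0.67258,+0.05486); r₂ = λ·B[:,1] = (+0.66796,+0.71651,-0.20109)
r₃ = r₁×r₂ = (+0.09594,+0.18505,+0.97804); SVD([r₁ r₂ r₃]) → R = UVᵀ:
  R  [+0.73798 +0.66796 +0.09594]
  R  [-0.67258 +0.71651 +0.18505]
  R  [+0.05486 -0.20109 +0.97804]
t = (-0.18313, -0.14355, +1.04364) m
tr R = 2.432529; θ = arccos((tr R − 1)/2) = 0.772362 rad = 44.253°
axis k = ((R−Rᵀ)₃₂, (R−Rᵀ)₁₃, (R−Rᵀ)₂₁) / (2 sinθ) = (-0.276671, +0.029431, -0.960514)
rvec = θ·k = (-0.213691, +0.022731, -0.741864)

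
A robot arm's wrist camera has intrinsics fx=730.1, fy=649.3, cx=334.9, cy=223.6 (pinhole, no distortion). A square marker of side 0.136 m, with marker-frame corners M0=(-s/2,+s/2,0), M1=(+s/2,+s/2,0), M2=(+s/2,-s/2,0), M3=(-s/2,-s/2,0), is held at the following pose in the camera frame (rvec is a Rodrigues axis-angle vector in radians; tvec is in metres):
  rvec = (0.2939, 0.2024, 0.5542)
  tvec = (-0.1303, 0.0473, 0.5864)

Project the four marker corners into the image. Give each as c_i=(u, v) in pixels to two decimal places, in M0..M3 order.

c0=(74.25, 292.56) c1=(205.23, 374.11) c2=(281.59, 257.62) c3=(138.42, 172.75)

Intrinsics K: fx=730.1, fy=649.3, cx=334.9, cy=223.6
Marker side s = 0.136 m; corners in marker frame (Z=0):
  M0 = (-0.0680, +0.0680, 0)
  M1 = (+0.0680, +0.0680, 0)
  M2 = (+0.0680, -0.0680, 0)
  M3 = (-0.0680, -0.0680, 0)
rvec = (0.2939, 0.2024, 0.5542), |rvec| = θ = 0.65915 rad = 37.767°
Rodrigues: sinθ=0.61245, 1−cosθ=0.20949; R = I + sinθ·[k]× + (1−cosθ)·[k]×²:
    [+0.83216 -0.48625 +0.26659]
    [+0.54361 +0.81026 -0.21899]
    [-0.10953 +0.32716 +0.93860]
t = (-0.1303, 0.0473, 0.5864) m
M0: Pc = R·M0+t = (-0.21995, +0.06543, +0.61609); u = 730.1·(-0.21995)/0.61609 + 334.9 = 74.2471, v = 649.3·(+0.06543)/0.61609 + 223.6 = 292.5589
M1: Pc = R·M1+t = (-0.10678, +0.13936, +0.60120); u = 730.1·(-0.10678)/0.60120 + 334.9 = 205.2279, v = 649.3·(+0.13936)/0.60120 + 223.6 = 374.1139
M2: Pc = R·M2+t = (-0.04065, +0.02917, +0.55671); u = 730.1·(-0.04065)/0.55671 + 334.9 = 281.5914, v = 649.3·(+0.02917)/0.55671 + 223.6 = 257.6190
M3: Pc = R·M3+t = (-0.15382, -0.04476, +0.57160); u = 730.1·(-0.15382)/0.57160 + 334.9 = 138.4249, v = 649.3·(-0.04476)/0.57160 + 223.6 = 172.7516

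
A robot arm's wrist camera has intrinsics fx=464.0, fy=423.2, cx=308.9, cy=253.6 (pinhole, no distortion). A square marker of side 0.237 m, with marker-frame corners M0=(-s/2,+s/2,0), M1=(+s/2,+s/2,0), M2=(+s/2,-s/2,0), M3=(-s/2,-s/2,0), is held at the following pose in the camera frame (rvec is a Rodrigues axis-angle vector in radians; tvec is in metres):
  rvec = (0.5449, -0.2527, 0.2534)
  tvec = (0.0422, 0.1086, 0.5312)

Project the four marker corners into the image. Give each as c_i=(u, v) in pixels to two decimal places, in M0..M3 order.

Intrinsics K: fx=464.0, fy=423.2, cx=308.9, cy=253.6
Marker side s = 0.237 m; corners in marker frame (Z=0):
  M0 = (-0.1185, +0.1185, 0)
  M1 = (+0.1185, +0.1185, 0)
  M2 = (+0.1185, -0.1185, 0)
  M3 = (-0.1185, -0.1185, 0)
rvec = (0.5449, -0.2527, 0.2534), |rvec| = θ = 0.65191 rad = 37.352°
Rodrigues: sinθ=0.60670, 1−cosθ=0.20507; R = I + sinθ·[k]× + (1−cosθ)·[k]×²:
    [+0.93820 -0.30227 -0.16855]
    [+0.16938 +0.82574 -0.53802]
    [+0.30181 +0.47622 +0.82591]
t = (0.0422, 0.1086, 0.5312) m
M0: Pc = R·M0+t = (-0.10480, +0.18638, +0.55187); u = 464.0·(-0.10480)/0.55187 + 308.9 = 220.7893, v = 423.2·(+0.18638)/0.55187 + 253.6 = 396.5242
M1: Pc = R·M1+t = (+0.11756, +0.22652, +0.62340); u = 464.0·(+0.11756)/0.62340 + 308.9 = 396.3993, v = 423.2·(+0.22652)/0.62340 + 253.6 = 407.3776
M2: Pc = R·M2+t = (+0.18920, +0.03082, +0.51053); u = 464.0·(+0.18920)/0.51053 + 308.9 = 480.8520, v = 423.2·(+0.03082)/0.51053 + 253.6 = 279.1494
M3: Pc = R·M3+t = (-0.03316, -0.00932, +0.43900); u = 464.0·(-0.03316)/0.43900 + 308.9 = 273.8546, v = 423.2·(-0.00932)/0.43900 + 253.6 = 244.6132

c0=(220.79, 396.52) c1=(396.40, 407.38) c2=(480.85, 279.15) c3=(273.85, 244.61)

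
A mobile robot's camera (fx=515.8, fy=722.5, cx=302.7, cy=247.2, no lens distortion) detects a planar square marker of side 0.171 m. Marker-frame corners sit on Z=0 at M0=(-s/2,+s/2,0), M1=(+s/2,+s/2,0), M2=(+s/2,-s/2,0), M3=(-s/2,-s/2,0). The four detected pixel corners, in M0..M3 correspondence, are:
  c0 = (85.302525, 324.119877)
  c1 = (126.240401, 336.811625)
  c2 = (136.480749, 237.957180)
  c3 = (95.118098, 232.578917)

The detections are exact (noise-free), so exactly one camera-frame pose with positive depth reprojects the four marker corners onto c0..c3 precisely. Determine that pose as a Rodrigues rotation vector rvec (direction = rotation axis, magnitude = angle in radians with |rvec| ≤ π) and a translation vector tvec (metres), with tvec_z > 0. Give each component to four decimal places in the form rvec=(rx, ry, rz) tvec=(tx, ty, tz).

rvec=(-0.0980, 0.6081, 0.1012) tvec=(-0.4823, 0.0631, 1.2912)

Intrinsics K: fx=515.8, fy=722.5, cx=302.7, cy=247.2
Marker side s = 0.171 m; corners in marker frame (Z=0):
  M0 = (-0.0855, +0.0855, 0)
  M1 = (+0.0855, +0.0855, 0)
  M2 = (+0.0855, -0.0855, 0)
  M3 = (-0.0855, -0.0855, 0)
Detected image corners:
  c0 = (85.302525, 324.119877) px
  c1 = (126.240401, 336.811625) px
  c2 = (136.480749, 237.957180) px
  c3 = (95.118098, 232.578917) px
Planar DLT: solve 8×8 A·h = b for H (H[2,2]=1):
  H  [+191.38273 -63.91416 +110.02370]
  H  [-73.04467 +542.31937 +282.49976]
  H  [-0.44471 -0.04801 +1.00000]
B = K⁻¹H; ‖b₁‖=0.774481, ‖b₂‖=0.774481; λ = 2/(‖b₁‖+‖b₂‖) = 1.291187, sign → tz>0 ⇒ λ=+1.291187
r₁ = λ·B[:,0] = (+0.81606,+0.06592,-0.57420); r₂ = λ·B[:,1] = (-0.12362,+0.99039,-0.06198)
r₃ = r₁×r₂ = (+0.56460,+0.12156,+0.81636); SVD([r₁ r₂ r₃]) → R = UVᵀ:
  R  [+0.81606 -0.12362 +0.56460]
  R  [+0.06592 +0.99039 +0.12156]
  R  [-0.57420 -0.06198 +0.81636]
t = (-0.48232, +0.06308, +1.29119) m
tr R = 2.622812; θ = arccos((tr R − 1)/2) = 0.624242 rad = 35.766°
axis k = ((R−Rᵀ)₃₂, (R−Rᵀ)₁₃, (R−Rᵀ)₂₁) / (2 sinθ) = (-0.157018, +0.974194, +0.162143)
rvec = θ·k = (-0.098018, +0.608133, +0.101217)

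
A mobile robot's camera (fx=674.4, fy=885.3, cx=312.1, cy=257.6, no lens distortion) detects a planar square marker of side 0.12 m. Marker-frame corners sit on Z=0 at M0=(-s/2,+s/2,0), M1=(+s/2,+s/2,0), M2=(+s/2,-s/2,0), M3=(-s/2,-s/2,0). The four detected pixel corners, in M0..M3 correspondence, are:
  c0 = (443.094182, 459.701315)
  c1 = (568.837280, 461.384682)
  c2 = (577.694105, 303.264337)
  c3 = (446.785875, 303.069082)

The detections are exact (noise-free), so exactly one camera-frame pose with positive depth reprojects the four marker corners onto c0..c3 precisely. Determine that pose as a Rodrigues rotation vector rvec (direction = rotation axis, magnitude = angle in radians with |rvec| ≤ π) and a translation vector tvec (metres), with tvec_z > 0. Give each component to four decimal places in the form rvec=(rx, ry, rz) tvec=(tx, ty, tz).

rvec=(0.2139, 0.0513, -0.0070) tvec=(0.1865, 0.0909, 0.6396)

Intrinsics K: fx=674.4, fy=885.3, cx=312.1, cy=257.6
Marker side s = 0.12 m; corners in marker frame (Z=0):
  M0 = (-0.0600, +0.0600, 0)
  M1 = (+0.0600, +0.0600, 0)
  M2 = (+0.0600, -0.0600, 0)
  M3 = (-0.0600, -0.0600, 0)
Detected image corners:
  c0 = (443.094182, 459.701315) px
  c1 = (568.837280, 461.384682) px
  c2 = (577.694105, 303.264337) px
  c3 = (446.785875, 303.069082) px
Planar DLT: solve 8×8 A·h = b for H (H[2,2]=1):
  H  [+1027.82903 +116.57053 +508.72950]
  H  [-22.89394 +1438.01200 +383.41754]
  H  [-0.08078 +0.33147 +1.00000]
B = K⁻¹H; ‖b₁‖=1.563536, ‖b₂‖=1.563536; λ = 2/(‖b₁‖+‖b₂‖) = 0.639576, sign → tz>0 ⇒ λ=+0.639576
r₁ = λ·B[:,0] = (+0.99866,-0.00151,-0.05166); r₂ = λ·B[:,1] = (+0.01244,+0.97719,+0.21200)
r₃ = r₁×r₂ = (+0.05016,-0.21236,+0.97590); SVD([r₁ r₂ r₃]) → R = UVᵀ:
  R  [+0.99866 +0.01244 +0.05016]
  R  [-0.00151 +0.97719 -0.21236]
  R  [-0.05166 +0.21200 +0.97590]
t = (+0.18648, +0.09090, +0.63958) m
tr R = 2.951757; θ = arccos((tr R − 1)/2) = 0.220086 rad = 12.610°
axis k = ((R−Rᵀ)₃₂, (R−Rᵀ)₁₃, (R−Rᵀ)₂₁) / (2 sinθ) = (+0.971901, +0.233213, -0.031946)
rvec = θ·k = (+0.213902, +0.051327, -0.007031)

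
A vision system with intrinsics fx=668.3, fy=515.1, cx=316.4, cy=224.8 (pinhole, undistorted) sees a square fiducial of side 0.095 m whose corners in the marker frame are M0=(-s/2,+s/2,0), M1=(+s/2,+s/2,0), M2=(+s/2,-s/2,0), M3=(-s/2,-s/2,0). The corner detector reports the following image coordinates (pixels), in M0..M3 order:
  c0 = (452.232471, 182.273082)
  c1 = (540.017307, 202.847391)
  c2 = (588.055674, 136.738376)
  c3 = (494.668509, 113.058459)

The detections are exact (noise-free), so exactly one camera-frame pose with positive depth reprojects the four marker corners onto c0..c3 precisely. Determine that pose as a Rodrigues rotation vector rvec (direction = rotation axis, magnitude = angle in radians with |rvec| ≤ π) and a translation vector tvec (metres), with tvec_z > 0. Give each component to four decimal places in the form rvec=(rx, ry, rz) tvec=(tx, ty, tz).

Intrinsics K: fx=668.3, fy=515.1, cx=316.4, cy=224.8
Marker side s = 0.095 m; corners in marker frame (Z=0):
  M0 = (-0.0475, +0.0475, 0)
  M1 = (+0.0475, +0.0475, 0)
  M2 = (+0.0475, -0.0475, 0)
  M3 = (-0.0475, -0.0475, 0)
Detected image corners:
  c0 = (452.232471, 182.273082) px
  c1 = (540.017307, 202.847391) px
  c2 = (588.055674, 136.738376) px
  c3 = (494.668509, 113.058459) px
Planar DLT: solve 8×8 A·h = b for H (H[2,2]=1):
  H  [+1072.97344 -78.62096 +518.41922]
  H  [+269.19635 +833.79752 +160.08399]
  H  [+0.23231 +0.76702 +1.00000]
B = K⁻¹H; ‖b₁‖=1.571000, ‖b₂‖=1.571000; λ = 2/(‖b₁‖+‖b₂‖) = 0.636537, sign → tz>0 ⇒ λ=+0.636537
r₁ = λ·B[:,0] = (+0.95197,+0.26812,+0.14788); r₂ = λ·B[:,1] = (-0.30603,+0.81729,+0.48824)
r₃ = r₁×r₂ = (+0.01005,-0.51004,+0.86009); SVD([r₁ r₂ r₃]) → R = UVᵀ:
  R  [+0.95197 -0.30603 +0.01005]
  R  [+0.26812 +0.81729 -0.51004]
  R  [+0.14788 +0.48824 +0.86009]
t = (+0.19242, -0.07997, +0.63654) m
tr R = 2.629353; θ = arccos((tr R − 1)/2) = 0.618625 rad = 35.445°
axis k = ((R−Rᵀ)₃₂, (R−Rᵀ)₁₃, (R−Rᵀ)₂₁) / (2 sinθ) = (+0.860707, -0.118833, +0.495037)
rvec = θ·k = (+0.532455, -0.073513, +0.306242)

rvec=(0.5325, -0.0735, 0.3062) tvec=(0.1924, -0.0800, 0.6365)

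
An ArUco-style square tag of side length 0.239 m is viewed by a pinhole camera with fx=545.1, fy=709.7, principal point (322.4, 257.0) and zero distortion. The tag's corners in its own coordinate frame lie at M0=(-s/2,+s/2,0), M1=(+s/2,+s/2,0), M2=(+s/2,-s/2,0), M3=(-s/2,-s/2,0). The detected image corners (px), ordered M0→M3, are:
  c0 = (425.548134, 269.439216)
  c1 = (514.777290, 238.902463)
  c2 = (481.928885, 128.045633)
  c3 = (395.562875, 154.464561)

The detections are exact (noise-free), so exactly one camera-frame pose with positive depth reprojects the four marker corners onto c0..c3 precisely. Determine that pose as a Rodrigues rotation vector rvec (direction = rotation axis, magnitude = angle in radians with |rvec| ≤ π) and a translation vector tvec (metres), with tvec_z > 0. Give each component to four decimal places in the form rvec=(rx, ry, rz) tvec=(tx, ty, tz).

rvec=(-0.2619, -0.1173, -0.2638) tvec=(0.3325, -0.1171, 1.3699)

Intrinsics K: fx=545.1, fy=709.7, cx=322.4, cy=257.0
Marker side s = 0.239 m; corners in marker frame (Z=0):
  M0 = (-0.1195, +0.1195, 0)
  M1 = (+0.1195, +0.1195, 0)
  M2 = (+0.1195, -0.1195, 0)
  M3 = (-0.1195, -0.1195, 0)
Detected image corners:
  c0 = (425.548134, 269.439216) px
  c1 = (514.777290, 238.902463) px
  c2 = (481.928885, 128.045633) px
  c3 = (395.562875, 154.464561) px
Planar DLT: solve 8×8 A·h = b for H (H[2,2]=1):
  H  [+416.48760 +51.89346 +454.69397]
  H  [-97.54328 +437.69342 +196.34629]
  H  [+0.10839 -0.17523 +1.00000]
B = K⁻¹H; ‖b₁‖=0.729999, ‖b₂‖=0.729999; λ = 2/(‖b₁‖+‖b₂‖) = 1.369866, sign → tz>0 ⇒ λ=+1.369866
r₁ = λ·B[:,0] = (+0.95884,-0.24205,+0.14848); r₂ = λ·B[:,1] = (+0.27239,+0.93176,-0.24005)
r₃ = r₁×r₂ = (-0.08025,+0.27061,+0.95934); SVD([r₁ r₂ r₃]) → R = UVᵀ:
  R  [+0.95884 +0.27239 -0.08025]
  R  [-0.24205 +0.93176 +0.27061]
  R  [+0.14848 -0.24005 +0.95934]
t = (+0.33246, -0.11707, +1.36987) m
tr R = 2.849939; θ = arccos((tr R − 1)/2) = 0.389841 rad = 22.336°
axis k = ((R−Rᵀ)₃₂, (R−Rᵀ)₁₃, (R−Rᵀ)₂₁) / (2 sinθ) = (-0.671839, -0.300928, -0.676812)
rvec = θ·k = (-0.261911, -0.117314, -0.263849)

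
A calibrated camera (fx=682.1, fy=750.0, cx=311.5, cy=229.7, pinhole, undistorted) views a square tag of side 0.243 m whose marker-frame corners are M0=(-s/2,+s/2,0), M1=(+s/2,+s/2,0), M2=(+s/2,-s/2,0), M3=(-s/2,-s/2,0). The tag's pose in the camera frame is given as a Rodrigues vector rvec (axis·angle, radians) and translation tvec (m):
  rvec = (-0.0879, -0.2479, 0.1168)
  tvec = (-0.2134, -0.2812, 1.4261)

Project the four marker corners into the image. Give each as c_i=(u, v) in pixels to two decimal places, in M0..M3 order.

c0=(142.52, 134.21) c1=(259.92, 153.98) c2=(272.57, 32.37) c3=(157.74, 7.93)

Intrinsics K: fx=682.1, fy=750.0, cx=311.5, cy=229.7
Marker side s = 0.243 m; corners in marker frame (Z=0):
  M0 = (-0.1215, +0.1215, 0)
  M1 = (+0.1215, +0.1215, 0)
  M2 = (+0.1215, -0.1215, 0)
  M3 = (-0.1215, -0.1215, 0)
rvec = (-0.0879, -0.2479, 0.1168), |rvec| = θ = 0.28779 rad = 16.489°
Rodrigues: sinθ=0.28383, 1−cosθ=0.04113; R = I + sinθ·[k]× + (1−cosθ)·[k]×²:
    [+0.96271 -0.10437 -0.24959]
    [+0.12601 +0.98939 +0.07231]
    [+0.23939 -0.10107 +0.96565]
t = (-0.2134, -0.2812, 1.4261) m
M0: Pc = R·M0+t = (-0.34305, -0.17630, +1.38473); u = 682.1·(-0.34305)/1.38473 + 311.5 = 142.5181, v = 750.0·(-0.17630)/1.38473 + 229.7 = 134.2123
M1: Pc = R·M1+t = (-0.10911, -0.14568, +1.44291); u = 682.1·(-0.10911)/1.44291 + 311.5 = 259.9198, v = 750.0·(-0.14568)/1.44291 + 229.7 = 153.9786
M2: Pc = R·M2+t = (-0.08375, -0.38610, +1.46747); u = 682.1·(-0.08375)/1.46747 + 311.5 = 272.5721, v = 750.0·(-0.38610)/1.46747 + 229.7 = 32.3701
M3: Pc = R·M3+t = (-0.31769, -0.41672, +1.40929); u = 682.1·(-0.31769)/1.40929 + 311.5 = 157.7387, v = 750.0·(-0.41672)/1.40929 + 229.7 = 7.9285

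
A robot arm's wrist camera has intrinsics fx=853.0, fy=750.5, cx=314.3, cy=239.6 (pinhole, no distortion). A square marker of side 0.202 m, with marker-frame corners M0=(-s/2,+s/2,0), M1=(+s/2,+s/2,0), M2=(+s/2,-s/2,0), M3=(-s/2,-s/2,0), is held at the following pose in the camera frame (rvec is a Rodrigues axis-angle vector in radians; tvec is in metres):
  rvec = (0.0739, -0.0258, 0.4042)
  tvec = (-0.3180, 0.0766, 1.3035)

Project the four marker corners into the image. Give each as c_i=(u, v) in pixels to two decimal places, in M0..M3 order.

Intrinsics K: fx=853.0, fy=750.5, cx=314.3, cy=239.6
Marker side s = 0.202 m; corners in marker frame (Z=0):
  M0 = (-0.1010, +0.1010, 0)
  M1 = (+0.1010, +0.1010, 0)
  M2 = (+0.1010, -0.1010, 0)
  M3 = (-0.1010, -0.1010, 0)
rvec = (0.0739, -0.0258, 0.4042), |rvec| = θ = 0.41171 rad = 23.589°
Rodrigues: sinθ=0.40018, 1−cosθ=0.08356; R = I + sinθ·[k]× + (1−cosθ)·[k]×²:
    [+0.91913 -0.39382 -0.01035]
    [+0.39194 +0.91677 -0.07697]
    [+0.03980 +0.06669 +0.99698]
t = (-0.3180, 0.0766, 1.3035) m
M0: Pc = R·M0+t = (-0.45061, +0.12961, +1.30622); u = 853.0·(-0.45061)/1.30622 + 314.3 = 20.0389, v = 750.5·(+0.12961)/1.30622 + 239.6 = 314.0675
M1: Pc = R·M1+t = (-0.26494, +0.20878, +1.31426); u = 853.0·(-0.26494)/1.31426 + 314.3 = 142.3421, v = 750.5·(+0.20878)/1.31426 + 239.6 = 358.8224
M2: Pc = R·M2+t = (-0.18539, +0.02359, +1.30078); u = 853.0·(-0.18539)/1.30078 + 314.3 = 192.7275, v = 750.5·(+0.02359)/1.30078 + 239.6 = 253.2118
M3: Pc = R·M3+t = (-0.37106, -0.05558, +1.29274); u = 853.0·(-0.37106)/1.29274 + 314.3 = 69.4633, v = 750.5·(-0.05558)/1.29274 + 239.6 = 207.3337

c0=(20.04, 314.07) c1=(142.34, 358.82) c2=(192.73, 253.21) c3=(69.46, 207.33)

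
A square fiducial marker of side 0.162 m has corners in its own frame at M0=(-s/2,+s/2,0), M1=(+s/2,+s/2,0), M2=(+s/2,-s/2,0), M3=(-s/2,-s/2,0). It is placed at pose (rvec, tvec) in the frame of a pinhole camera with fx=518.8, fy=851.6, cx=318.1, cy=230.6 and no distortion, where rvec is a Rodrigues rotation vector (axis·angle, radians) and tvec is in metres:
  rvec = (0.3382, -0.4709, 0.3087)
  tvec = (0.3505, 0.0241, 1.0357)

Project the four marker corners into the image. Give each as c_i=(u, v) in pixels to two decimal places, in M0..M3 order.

Intrinsics K: fx=518.8, fy=851.6, cx=318.1, cy=230.6
Marker side s = 0.162 m; corners in marker frame (Z=0):
  M0 = (-0.0810, +0.0810, 0)
  M1 = (+0.0810, +0.0810, 0)
  M2 = (+0.0810, -0.0810, 0)
  M3 = (-0.0810, -0.0810, 0)
rvec = (0.3382, -0.4709, 0.3087), |rvec| = θ = 0.65683 rad = 37.633°
Rodrigues: sinθ=0.61061, 1−cosθ=0.20807; R = I + sinθ·[k]× + (1−cosθ)·[k]×²:
    [+0.84710 -0.36378 -0.38741]
    [+0.21017 +0.89888 -0.38451]
    [+0.48811 +0.24429 +0.83789]
t = (0.3505, 0.0241, 1.0357) m
M0: Pc = R·M0+t = (+0.25242, +0.07989, +1.01595); u = 518.8·(+0.25242)/1.01595 + 318.1 = 446.9988, v = 851.6·(+0.07989)/1.01595 + 230.6 = 297.5623
M1: Pc = R·M1+t = (+0.38965, +0.11393, +1.09503); u = 518.8·(+0.38965)/1.09503 + 318.1 = 502.7072, v = 851.6·(+0.11393)/1.09503 + 230.6 = 319.2055
M2: Pc = R·M2+t = (+0.44858, -0.03169, +1.05545); u = 518.8·(+0.44858)/1.05545 + 318.1 = 538.5975, v = 851.6·(-0.03169)/1.05545 + 230.6 = 205.0344
M3: Pc = R·M3+t = (+0.31135, -0.06573, +0.97637); u = 518.8·(+0.31135)/0.97637 + 318.1 = 483.5378, v = 851.6·(-0.06573)/0.97637 + 230.6 = 173.2674

c0=(447.00, 297.56) c1=(502.71, 319.21) c2=(538.60, 205.03) c3=(483.54, 173.27)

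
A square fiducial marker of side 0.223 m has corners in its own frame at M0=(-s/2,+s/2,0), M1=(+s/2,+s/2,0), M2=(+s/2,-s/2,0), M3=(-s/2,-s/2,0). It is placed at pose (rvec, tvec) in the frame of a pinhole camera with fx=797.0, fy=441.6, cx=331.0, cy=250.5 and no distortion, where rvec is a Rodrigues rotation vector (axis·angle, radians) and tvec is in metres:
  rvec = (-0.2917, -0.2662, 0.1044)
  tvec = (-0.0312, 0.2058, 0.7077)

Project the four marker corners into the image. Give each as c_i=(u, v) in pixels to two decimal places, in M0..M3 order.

Intrinsics K: fx=797.0, fy=441.6, cx=331.0, cy=250.5
Marker side s = 0.223 m; corners in marker frame (Z=0):
  M0 = (-0.1115, +0.1115, 0)
  M1 = (+0.1115, +0.1115, 0)
  M2 = (+0.1115, -0.1115, 0)
  M3 = (-0.1115, -0.1115, 0)
rvec = (-0.2917, -0.2662, 0.1044), |rvec| = θ = 0.40847 rad = 23.404°
Rodrigues: sinθ=0.39721, 1−cosθ=0.08227; R = I + sinθ·[k]× + (1−cosθ)·[k]×²:
    [+0.95968 -0.06323 -0.27388]
    [+0.13981 +0.95267 +0.26995]
    [+0.24384 -0.29736 +0.92310]
t = (-0.0312, 0.2058, 0.7077) m
M0: Pc = R·M0+t = (-0.14526, +0.29643, +0.64736); u = 797.0·(-0.14526)/0.64736 + 331.0 = 152.1673, v = 441.6·(+0.29643)/0.64736 + 250.5 = 452.7152
M1: Pc = R·M1+t = (+0.06875, +0.32761, +0.70173); u = 797.0·(+0.06875)/0.70173 + 331.0 = 409.0885, v = 441.6·(+0.32761)/0.70173 + 250.5 = 456.6656
M2: Pc = R·M2+t = (+0.08286, +0.11517, +0.76804); u = 797.0·(+0.08286)/0.76804 + 331.0 = 416.9790, v = 441.6·(+0.11517)/0.76804 + 250.5 = 316.7167
M3: Pc = R·M3+t = (-0.13115, +0.08399, +0.71367); u = 797.0·(-0.13115)/0.71367 + 331.0 = 184.5311, v = 441.6·(+0.08399)/0.71367 + 250.5 = 302.4701

c0=(152.17, 452.72) c1=(409.09, 456.67) c2=(416.98, 316.72) c3=(184.53, 302.47)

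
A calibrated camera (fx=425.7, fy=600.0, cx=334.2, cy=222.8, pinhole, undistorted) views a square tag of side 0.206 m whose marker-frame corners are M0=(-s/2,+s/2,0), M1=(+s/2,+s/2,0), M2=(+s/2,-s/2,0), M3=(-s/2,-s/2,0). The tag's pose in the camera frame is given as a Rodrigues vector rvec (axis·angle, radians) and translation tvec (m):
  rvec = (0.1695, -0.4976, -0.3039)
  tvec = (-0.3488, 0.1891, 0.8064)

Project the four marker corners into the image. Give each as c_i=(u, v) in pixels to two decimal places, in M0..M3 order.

Intrinsics K: fx=425.7, fy=600.0, cx=334.2, cy=222.8
Marker side s = 0.206 m; corners in marker frame (Z=0):
  M0 = (-0.1030, +0.1030, 0)
  M1 = (+0.1030, +0.1030, 0)
  M2 = (+0.1030, -0.1030, 0)
  M3 = (-0.1030, -0.1030, 0)
rvec = (0.1695, -0.4976, -0.3039), |rvec| = θ = 0.60720 rad = 34.790°
Rodrigues: sinθ=0.57057, 1−cosθ=0.17875; R = I + sinθ·[k]× + (1−cosθ)·[k]×²:
    [+0.83518 +0.24468 -0.49256]
    [-0.32646 +0.94129 -0.08596]
    [+0.44261 +0.23259 +0.86603]
t = (-0.3488, 0.1891, 0.8064) m
M0: Pc = R·M0+t = (-0.40962, +0.31968, +0.78477); u = 425.7·(-0.40962)/0.78477 + 334.2 = 111.9993, v = 600.0·(+0.31968)/0.78477 + 222.8 = 467.2125
M1: Pc = R·M1+t = (-0.23758, +0.25243, +0.87595); u = 425.7·(-0.23758)/0.87595 + 334.2 = 218.7411, v = 600.0·(+0.25243)/0.87595 + 222.8 = 395.7067
M2: Pc = R·M2+t = (-0.28798, +0.05852, +0.82803); u = 425.7·(-0.28798)/0.82803 + 334.2 = 186.1473, v = 600.0·(+0.05852)/0.82803 + 222.8 = 265.2052
M3: Pc = R·M3+t = (-0.46002, +0.12577, +0.73685); u = 425.7·(-0.46002)/0.73685 + 334.2 = 68.4317, v = 600.0·(+0.12577)/0.73685 + 222.8 = 325.2125

c0=(112.00, 467.21) c1=(218.74, 395.71) c2=(186.15, 265.21) c3=(68.43, 325.21)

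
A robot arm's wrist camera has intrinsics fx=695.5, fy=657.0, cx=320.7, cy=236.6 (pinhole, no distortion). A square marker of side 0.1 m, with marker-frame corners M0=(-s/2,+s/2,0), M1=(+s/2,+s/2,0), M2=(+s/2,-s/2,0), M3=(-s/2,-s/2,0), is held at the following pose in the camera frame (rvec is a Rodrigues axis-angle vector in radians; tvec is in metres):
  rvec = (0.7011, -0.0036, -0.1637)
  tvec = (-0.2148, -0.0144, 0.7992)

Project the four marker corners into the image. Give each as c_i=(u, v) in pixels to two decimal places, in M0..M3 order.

Intrinsics K: fx=695.5, fy=657.0, cx=320.7, cy=236.6
Marker side s = 0.1 m; corners in marker frame (Z=0):
  M0 = (-0.0500, +0.0500, 0)
  M1 = (+0.0500, +0.0500, 0)
  M2 = (+0.0500, -0.0500, 0)
  M3 = (-0.0500, -0.0500, 0)
rvec = (0.7011, -0.0036, -0.1637), |rvec| = θ = 0.71997 rad = 41.251°
Rodrigues: sinθ=0.65936, 1−cosθ=0.24817; R = I + sinθ·[k]× + (1−cosθ)·[k]×²:
    [+0.98716 +0.14871 -0.05825]
    [-0.15113 +0.75183 -0.64180]
    [-0.05165 +0.64236 +0.76466]
t = (-0.2148, -0.0144, 0.7992) m
M0: Pc = R·M0+t = (-0.25672, +0.03075, +0.83390); u = 695.5·(-0.25672)/0.83390 + 320.7 = 106.5851, v = 657.0·(+0.03075)/0.83390 + 236.6 = 260.8253
M1: Pc = R·M1+t = (-0.15801, +0.01564, +0.82874); u = 695.5·(-0.15801)/0.82874 + 320.7 = 188.0964, v = 657.0·(+0.01564)/0.82874 + 236.6 = 248.9953
M2: Pc = R·M2+t = (-0.17288, -0.05955, +0.76450); u = 695.5·(-0.17288)/0.76450 + 320.7 = 163.4255, v = 657.0·(-0.05955)/0.76450 + 236.6 = 185.4252
M3: Pc = R·M3+t = (-0.27159, -0.04444, +0.76966); u = 695.5·(-0.27159)/0.76966 + 320.7 = 75.2769, v = 657.0·(-0.04444)/0.76966 + 236.6 = 198.6692

c0=(106.59, 260.83) c1=(188.10, 249.00) c2=(163.43, 185.43) c3=(75.28, 198.67)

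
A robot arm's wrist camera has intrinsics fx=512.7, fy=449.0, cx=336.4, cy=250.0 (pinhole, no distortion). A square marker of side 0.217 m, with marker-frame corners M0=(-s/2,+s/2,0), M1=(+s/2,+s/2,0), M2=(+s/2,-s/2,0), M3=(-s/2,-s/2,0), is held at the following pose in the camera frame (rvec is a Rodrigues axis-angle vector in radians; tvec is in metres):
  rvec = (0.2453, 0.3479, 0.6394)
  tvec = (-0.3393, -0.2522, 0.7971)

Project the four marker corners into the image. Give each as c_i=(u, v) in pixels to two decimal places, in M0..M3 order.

Intrinsics K: fx=512.7, fy=449.0, cx=336.4, cy=250.0
Marker side s = 0.217 m; corners in marker frame (Z=0):
  M0 = (-0.1085, +0.1085, 0)
  M1 = (+0.1085, +0.1085, 0)
  M2 = (+0.1085, -0.1085, 0)
  M3 = (-0.1085, -0.1085, 0)
rvec = (0.2453, 0.3479, 0.6394), |rvec| = θ = 0.76814 rad = 44.011°
Rodrigues: sinθ=0.69480, 1−cosθ=0.28080; R = I + sinθ·[k]× + (1−cosθ)·[k]×²:
    [+0.74784 -0.53774 +0.38932]
    [+0.61896 +0.77680 -0.11602]
    [-0.24004 +0.32774 +0.91377]
t = (-0.3393, -0.2522, 0.7971) m
M0: Pc = R·M0+t = (-0.47879, -0.23507, +0.85870); u = 512.7·(-0.47879)/0.85870 + 336.4 = 50.5354, v = 449.0·(-0.23507)/0.85870 + 250.0 = 127.0842
M1: Pc = R·M1+t = (-0.31650, -0.10076, +0.80662); u = 512.7·(-0.31650)/0.80662 + 336.4 = 135.2241, v = 449.0·(-0.10076)/0.80662 + 250.0 = 193.9127
M2: Pc = R·M2+t = (-0.19981, -0.26933, +0.73550); u = 512.7·(-0.19981)/0.73550 + 336.4 = 197.1129, v = 449.0·(-0.26933)/0.73550 + 250.0 = 85.5840
M3: Pc = R·M3+t = (-0.36210, -0.40364, +0.78758); u = 512.7·(-0.36210)/0.78758 + 336.4 = 100.6836, v = 449.0·(-0.40364)/0.78758 + 250.0 = 19.8855

c0=(50.54, 127.08) c1=(135.22, 193.91) c2=(197.11, 85.58) c3=(100.68, 19.89)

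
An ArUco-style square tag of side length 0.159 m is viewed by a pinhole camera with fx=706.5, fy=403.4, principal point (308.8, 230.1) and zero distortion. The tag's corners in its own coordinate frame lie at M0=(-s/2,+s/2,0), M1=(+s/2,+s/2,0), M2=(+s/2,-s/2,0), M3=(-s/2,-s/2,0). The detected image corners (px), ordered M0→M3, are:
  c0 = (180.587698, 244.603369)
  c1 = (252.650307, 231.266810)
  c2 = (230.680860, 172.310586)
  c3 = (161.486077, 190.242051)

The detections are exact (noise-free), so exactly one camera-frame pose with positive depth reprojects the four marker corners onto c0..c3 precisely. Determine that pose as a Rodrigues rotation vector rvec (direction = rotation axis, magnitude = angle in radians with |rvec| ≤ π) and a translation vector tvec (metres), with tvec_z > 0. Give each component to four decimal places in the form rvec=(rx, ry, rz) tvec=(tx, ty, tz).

Intrinsics K: fx=706.5, fy=403.4, cx=308.8, cy=230.1
Marker side s = 0.159 m; corners in marker frame (Z=0):
  M0 = (-0.0795, +0.0795, 0)
  M1 = (+0.0795, +0.0795, 0)
  M2 = (+0.0795, -0.0795, 0)
  M3 = (-0.0795, -0.0795, 0)
Detected image corners:
  c0 = (180.587698, 244.603369) px
  c1 = (252.650307, 231.266810) px
  c2 = (230.680860, 172.310586) px
  c3 = (161.486077, 190.242051) px
Planar DLT: solve 8×8 A·h = b for H (H[2,2]=1):
  H  [+333.24132 +108.31512 +204.76158]
  H  [-211.08319 +334.95067 +209.71643]
  H  [-0.53740 -0.09912 +1.00000]
B = K⁻¹H; ‖b₁‖=0.913788, ‖b₂‖=0.913788; λ = 2/(‖b₁‖+‖b₂‖) = 1.094346, sign → tz>0 ⇒ λ=+1.094346
r₁ = λ·B[:,0] = (+0.77323,-0.23717,-0.58810); r₂ = λ·B[:,1] = (+0.21519,+0.97053,-0.10847)
r₃ = r₁×r₂ = (+0.59650,-0.04268,+0.80148); SVD([r₁ r₂ r₃]) → R = UVᵀ:
  R  [+0.77323 +0.21519 +0.59650]
  R  [-0.23717 +0.97053 -0.04268]
  R  [-0.58810 -0.10847 +0.80148]
t = (-0.16115, -0.05530, +1.09435) m
tr R = 2.545239; θ = arccos((tr R − 1)/2) = 0.687839 rad = 39.410°
axis k = ((R−Rᵀ)₃₂, (R−Rᵀ)₁₃, (R−Rᵀ)₂₁) / (2 sinθ) = (-0.051818, +0.932947, -0.356264)
rvec = θ·k = (-0.035643, +0.641718, -0.245052)

rvec=(-0.0356, 0.6417, -0.2451) tvec=(-0.1612, -0.0553, 1.0943)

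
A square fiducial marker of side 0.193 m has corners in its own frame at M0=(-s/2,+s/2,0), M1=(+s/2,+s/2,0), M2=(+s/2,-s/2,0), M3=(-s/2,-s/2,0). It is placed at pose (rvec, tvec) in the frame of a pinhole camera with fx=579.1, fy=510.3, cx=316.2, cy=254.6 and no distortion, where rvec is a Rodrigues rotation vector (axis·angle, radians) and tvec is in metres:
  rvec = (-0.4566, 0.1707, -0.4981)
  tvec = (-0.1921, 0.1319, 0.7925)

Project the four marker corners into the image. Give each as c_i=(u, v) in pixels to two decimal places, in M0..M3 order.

Intrinsics K: fx=579.1, fy=510.3, cx=316.2, cy=254.6
Marker side s = 0.193 m; corners in marker frame (Z=0):
  M0 = (-0.0965, +0.0965, 0)
  M1 = (+0.0965, +0.0965, 0)
  M2 = (+0.0965, -0.0965, 0)
  M3 = (-0.0965, -0.0965, 0)
rvec = (-0.4566, 0.1707, -0.4981), |rvec| = θ = 0.69694 rad = 39.932°
Rodrigues: sinθ=0.64187, 1−cosθ=0.23319; R = I + sinθ·[k]× + (1−cosθ)·[k]×²:
    [+0.86690 +0.42133 +0.26640]
    [-0.49616 +0.78080 +0.37970]
    [-0.04803 -0.46134 +0.88592]
t = (-0.1921, 0.1319, 0.7925) m
M0: Pc = R·M0+t = (-0.23510, +0.25513, +0.75261); u = 579.1·(-0.23510)/0.75261 + 316.2 = 135.3038, v = 510.3·(+0.25513)/0.75261 + 254.6 = 427.5852
M1: Pc = R·M1+t = (-0.06779, +0.15937, +0.74335); u = 579.1·(-0.06779)/0.74335 + 316.2 = 263.3915, v = 510.3·(+0.15937)/0.74335 + 254.6 = 364.0042
M2: Pc = R·M2+t = (-0.14910, +0.00867, +0.83239); u = 579.1·(-0.14910)/0.83239 + 316.2 = 212.4679, v = 510.3·(+0.00867)/0.83239 + 254.6 = 259.9171
M3: Pc = R·M3+t = (-0.31641, +0.10443, +0.84165); u = 579.1·(-0.31641)/0.84165 + 316.2 = 98.4915, v = 510.3·(+0.10443)/0.84165 + 254.6 = 317.9182

c0=(135.30, 427.59) c1=(263.39, 364.00) c2=(212.47, 259.92) c3=(98.49, 317.92)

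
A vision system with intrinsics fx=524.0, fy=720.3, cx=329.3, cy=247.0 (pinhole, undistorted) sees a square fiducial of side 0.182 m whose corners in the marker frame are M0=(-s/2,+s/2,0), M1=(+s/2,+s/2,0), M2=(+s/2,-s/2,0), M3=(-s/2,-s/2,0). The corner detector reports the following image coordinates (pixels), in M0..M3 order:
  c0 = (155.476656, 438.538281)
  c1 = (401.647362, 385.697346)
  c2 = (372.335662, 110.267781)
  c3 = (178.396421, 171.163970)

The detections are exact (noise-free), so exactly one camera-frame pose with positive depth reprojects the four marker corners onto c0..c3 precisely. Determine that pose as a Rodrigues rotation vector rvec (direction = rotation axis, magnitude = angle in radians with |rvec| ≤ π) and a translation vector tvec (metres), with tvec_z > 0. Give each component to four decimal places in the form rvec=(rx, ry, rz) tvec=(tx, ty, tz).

rvec=(-0.5604, 0.2324, -0.1349) tvec=(-0.0452, 0.0084, 0.4162)

Intrinsics K: fx=524.0, fy=720.3, cx=329.3, cy=247.0
Marker side s = 0.182 m; corners in marker frame (Z=0):
  M0 = (-0.0910, +0.0910, 0)
  M1 = (+0.0910, +0.0910, 0)
  M2 = (+0.0910, -0.0910, 0)
  M3 = (-0.0910, -0.0910, 0)
Detected image corners:
  c0 = (155.476656, 438.538281) px
  c1 = (401.647362, 385.697346) px
  c2 = (372.335662, 110.267781) px
  c3 = (178.396421, 171.163970) px
Planar DLT: solve 8×8 A·h = b for H (H[2,2]=1):
  H  [+1071.66080 -347.57470 +272.41964]
  H  [-435.32566 +1131.59904 +261.51574]
  H  [-0.43502 -1.29784 +1.00000]
B = K⁻¹H; ‖b₁‖=2.402511, ‖b₂‖=2.402511; λ = 2/(‖b₁‖+‖b₂‖) = 0.416231, sign → tz>0 ⇒ λ=+0.416231
r₁ = λ·B[:,0] = (+0.96505,-0.18947,-0.18107); r₂ = λ·B[:,1] = (+0.06339,+0.83915,-0.54020)
r₃ = r₁×r₂ = (+0.25429,+0.50984,+0.82183); SVD([r₁ r₂ r₃]) → R = UVᵀ:
  R  [+0.96505 +0.06339 +0.25429]
  R  [-0.18947 +0.83915 +0.50984]
  R  [-0.18107 -0.54020 +0.82183]
t = (-0.04518, +0.00839, +0.41623) m
tr R = 2.626018; θ = arccos((tr R − 1)/2) = 0.621495 rad = 35.609°
axis k = ((R−Rᵀ)₃₂, (R−Rᵀ)₁₃, (R−Rᵀ)₂₁) / (2 sinθ) = (-0.901709, +0.373862, -0.217137)
rvec = θ·k = (-0.560407, +0.232353, -0.134949)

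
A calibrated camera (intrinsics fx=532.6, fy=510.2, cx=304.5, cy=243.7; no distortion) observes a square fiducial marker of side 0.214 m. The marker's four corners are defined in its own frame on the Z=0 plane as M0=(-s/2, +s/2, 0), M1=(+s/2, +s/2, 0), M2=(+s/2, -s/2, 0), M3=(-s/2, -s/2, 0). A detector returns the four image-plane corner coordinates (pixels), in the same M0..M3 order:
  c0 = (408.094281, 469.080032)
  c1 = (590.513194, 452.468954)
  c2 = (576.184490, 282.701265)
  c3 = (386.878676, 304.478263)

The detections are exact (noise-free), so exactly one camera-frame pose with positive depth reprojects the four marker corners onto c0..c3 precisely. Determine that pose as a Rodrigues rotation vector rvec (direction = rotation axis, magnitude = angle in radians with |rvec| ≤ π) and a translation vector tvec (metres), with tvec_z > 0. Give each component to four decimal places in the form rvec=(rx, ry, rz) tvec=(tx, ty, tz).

Intrinsics K: fx=532.6, fy=510.2, cx=304.5, cy=243.7
Marker side s = 0.214 m; corners in marker frame (Z=0):
  M0 = (-0.1070, +0.1070, 0)
  M1 = (+0.1070, +0.1070, 0)
  M2 = (+0.1070, -0.1070, 0)
  M3 = (-0.1070, -0.1070, 0)
Detected image corners:
  c0 = (408.094281, 469.080032) px
  c1 = (590.513194, 452.468954) px
  c2 = (576.184490, 282.701265) px
  c3 = (386.878676, 304.478263) px
Planar DLT: solve 8×8 A·h = b for H (H[2,2]=1):
  H  [+807.79782 +173.94995 +489.36884]
  H  [-135.90643 +850.82838 +378.96264]
  H  [-0.12316 +0.18492 +1.00000]
B = K⁻¹H; ‖b₁‖=1.605364, ‖b₂‖=1.605364; λ = 2/(‖b₁‖+‖b₂‖) = 0.622912, sign → tz>0 ⇒ λ=+0.622912
r₁ = λ·B[:,0] = (+0.98864,-0.12929,-0.07672); r₂ = λ·B[:,1] = (+0.13759,+0.98377,+0.11519)
r₃ = r₁×r₂ = (+0.06058,-0.12444,+0.99038); SVD([r₁ r₂ r₃]) → R = UVᵀ:
  R  [+0.98864 +0.13759 +0.06058]
  R  [-0.12929 +0.98377 -0.12444]
  R  [-0.07672 +0.11519 +0.99038]
t = (+0.21622, +0.16514, +0.62291) m
tr R = 2.962780; θ = arccos((tr R − 1)/2) = 0.193225 rad = 11.071°
axis k = ((R−Rᵀ)₃₂, (R−Rᵀ)₁₃, (R−Rᵀ)₂₁) / (2 sinθ) = (+0.623955, +0.357497, -0.694893)
rvec = θ·k = (+0.120564, +0.069077, -0.134271)

rvec=(0.1206, 0.0691, -0.1343) tvec=(0.2162, 0.1651, 0.6229)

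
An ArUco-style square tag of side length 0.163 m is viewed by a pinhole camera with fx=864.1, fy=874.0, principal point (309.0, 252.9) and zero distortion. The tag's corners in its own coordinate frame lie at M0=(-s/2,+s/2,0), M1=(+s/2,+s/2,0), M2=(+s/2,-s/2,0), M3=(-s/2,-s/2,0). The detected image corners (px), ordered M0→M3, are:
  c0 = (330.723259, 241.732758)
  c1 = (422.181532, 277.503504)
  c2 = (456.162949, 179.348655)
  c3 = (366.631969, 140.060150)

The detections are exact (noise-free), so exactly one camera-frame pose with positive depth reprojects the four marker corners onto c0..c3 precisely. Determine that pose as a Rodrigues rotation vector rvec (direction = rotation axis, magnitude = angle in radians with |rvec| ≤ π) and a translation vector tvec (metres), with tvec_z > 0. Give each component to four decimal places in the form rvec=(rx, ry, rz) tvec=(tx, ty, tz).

rvec=(0.0000, -0.3214, 0.3499) tvec=(0.1328, -0.0658, 1.3367)

Intrinsics K: fx=864.1, fy=874.0, cx=309.0, cy=252.9
Marker side s = 0.163 m; corners in marker frame (Z=0):
  M0 = (-0.0815, +0.0815, 0)
  M1 = (+0.0815, +0.0815, 0)
  M2 = (+0.0815, -0.0815, 0)
  M3 = (-0.0815, -0.0815, 0)
Detected image corners:
  c0 = (330.723259, 241.732758) px
  c1 = (422.181532, 277.503504) px
  c2 = (456.162949, 179.348655) px
  c3 = (366.631969, 140.060150) px
Planar DLT: solve 8×8 A·h = b for H (H[2,2]=1):
  H  [+646.35518 -230.53009 +394.83738]
  H  [+278.81581 +604.11270 +209.84730]
  H  [+0.23150 -0.04126 +1.00000]
B = K⁻¹H; ‖b₁‖=0.748087, ‖b₂‖=0.748087; λ = 2/(‖b₁‖+‖b₂‖) = 1.336743, sign → tz>0 ⇒ λ=+1.336743
r₁ = λ·B[:,0] = (+0.88924,+0.33689,+0.30945); r₂ = λ·B[:,1] = (-0.33690,+0.93992,-0.05516)
r₃ = r₁×r₂ = (-0.30945,-0.05521,+0.94931); SVD([r₁ r₂ r₃]) → R = UVᵀ:
  R  [+0.88924 -0.33690 -0.30945]
  R  [+0.33689 +0.93992 -0.05521]
  R  [+0.30945 -0.05516 +0.94931]
t = (+0.13279, -0.06585, +1.33674) m
tr R = 2.778473; θ = arccos((tr R − 1)/2) = 0.475123 rad = 27.223°
axis k = ((R−Rᵀ)₃₂, (R−Rᵀ)₁₃, (R−Rᵀ)₂₁) / (2 sinθ) = (+0.000052, -0.676472, +0.736469)
rvec = θ·k = (+0.000025, -0.321407, +0.349913)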